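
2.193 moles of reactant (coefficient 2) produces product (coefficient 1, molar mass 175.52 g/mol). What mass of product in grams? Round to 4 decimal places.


Use the coefficient ratio to convert reactant moles to product moles, then multiply by the product's molar mass.
moles_P = moles_R * (coeff_P / coeff_R) = 2.193 * (1/2) = 1.0965
mass_P = moles_P * M_P = 1.0965 * 175.52
mass_P = 192.45768 g, rounded to 4 dp:

192.4577 g


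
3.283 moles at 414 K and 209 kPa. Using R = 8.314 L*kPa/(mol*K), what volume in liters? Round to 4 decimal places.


PV = nRT, solve for V = nRT / P.
nRT = 3.283 * 8.314 * 414 = 11300.0729
V = 11300.0729 / 209
V = 54.06733445 L, rounded to 4 dp:

54.0673 L


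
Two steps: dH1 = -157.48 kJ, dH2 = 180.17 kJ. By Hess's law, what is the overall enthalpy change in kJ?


Hess's law: enthalpy is a state function, so add the step enthalpies.
dH_total = dH1 + dH2 = -157.48 + (180.17)
dH_total = 22.69 kJ:

22.69 kJ


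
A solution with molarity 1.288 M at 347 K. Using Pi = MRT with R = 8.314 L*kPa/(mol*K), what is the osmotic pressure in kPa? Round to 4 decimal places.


Osmotic pressure (van't Hoff): Pi = M*R*T.
RT = 8.314 * 347 = 2884.958
Pi = 1.288 * 2884.958
Pi = 3715.825904 kPa, rounded to 4 dp:

3715.8259 kPa


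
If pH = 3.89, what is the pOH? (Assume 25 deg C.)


At 25 deg C, pH + pOH = 14.
pOH = 14 - pH = 14 - 3.89
pOH = 10.11:

10.11


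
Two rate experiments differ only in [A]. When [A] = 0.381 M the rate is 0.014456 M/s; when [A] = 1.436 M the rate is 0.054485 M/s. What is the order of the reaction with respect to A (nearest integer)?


Rate is proportional to [A]^n, so rate2/rate1 = ([A]2/[A]1)^n. Take logs to solve for n.
rate2/rate1 = 0.054485 / 0.014456 = 3.769
[A]2/[A]1 = 1.436 / 0.381 = 3.769
n = ln(3.769) / ln(3.769) = 1.0
Nearest integer order:

1


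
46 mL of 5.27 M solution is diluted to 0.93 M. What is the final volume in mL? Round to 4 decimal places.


Dilution: M1*V1 = M2*V2, solve for V2.
V2 = M1*V1 / M2
V2 = 5.27 * 46 / 0.93
V2 = 242.42 / 0.93
V2 = 260.66666667 mL, rounded to 4 dp:

260.6667 mL


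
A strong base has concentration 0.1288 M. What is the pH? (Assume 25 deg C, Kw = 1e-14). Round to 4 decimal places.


A strong base dissociates completely, so [OH-] equals the given concentration.
pOH = -log10([OH-]) = -log10(0.1288) = 0.890084
pH = 14 - pOH = 14 - 0.890084
pH = 13.109916, rounded to 4 dp:

13.1099


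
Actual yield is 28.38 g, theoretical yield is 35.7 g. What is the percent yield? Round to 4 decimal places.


% yield = 100 * actual / theoretical
% yield = 100 * 28.38 / 35.7
% yield = 79.49579832 %, rounded to 4 dp:

79.4958 %


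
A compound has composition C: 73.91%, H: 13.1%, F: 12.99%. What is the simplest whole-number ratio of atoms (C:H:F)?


Assume 100 g of compound, divide each mass% by atomic mass to get moles, then normalize by the smallest to get a raw atom ratio.
Moles per 100 g: C: 73.91/12.011 = 6.1535, H: 13.1/1.008 = 12.996, F: 12.99/18.998 = 0.6838
Raw ratio (divide by min = 0.6838): C: 9.0, H: 19.007, F: 1.0
Multiply by 1 to clear fractions: C: 9.0 ~= 9, H: 19.007 ~= 19, F: 1.0 ~= 1
Reduce by GCD to get the simplest whole-number ratio:

9:19:1


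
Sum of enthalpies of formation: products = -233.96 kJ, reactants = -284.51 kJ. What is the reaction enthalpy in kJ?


dH_rxn = sum(dH_f products) - sum(dH_f reactants)
dH_rxn = -233.96 - (-284.51)
dH_rxn = 50.55 kJ:

50.55 kJ


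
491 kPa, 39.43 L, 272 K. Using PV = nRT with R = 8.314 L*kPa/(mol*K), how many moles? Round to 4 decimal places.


PV = nRT, solve for n = PV / (RT).
PV = 491 * 39.43 = 19360.13
RT = 8.314 * 272 = 2261.408
n = 19360.13 / 2261.408
n = 8.56109557 mol, rounded to 4 dp:

8.5611 mol


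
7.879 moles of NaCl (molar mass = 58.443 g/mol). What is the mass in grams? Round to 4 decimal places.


mass = n * M
mass = 7.879 * 58.443
mass = 460.472397 g, rounded to 4 dp:

460.4724 g


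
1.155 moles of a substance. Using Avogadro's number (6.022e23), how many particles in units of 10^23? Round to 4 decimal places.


N = n * NA, then divide by 1e23 for the requested units.
N / 1e23 = n * 6.022
N / 1e23 = 1.155 * 6.022
N / 1e23 = 6.95541, rounded to 4 dp:

6.9554


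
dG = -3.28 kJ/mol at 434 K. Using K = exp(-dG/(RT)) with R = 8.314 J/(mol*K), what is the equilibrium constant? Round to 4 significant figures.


dG is in kJ/mol; multiply by 1000 to match R in J/(mol*K).
RT = 8.314 * 434 = 3608.276 J/mol
exponent = -dG*1000 / (RT) = -(-3.28*1000) / 3608.276 = 0.90902137
K = exp(0.90902137)
K = 2.4818925, rounded to 4 significant figures:

2.482


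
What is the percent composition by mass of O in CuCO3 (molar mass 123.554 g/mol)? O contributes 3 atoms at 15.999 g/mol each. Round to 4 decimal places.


pct = 100 * (n_elem * M_elem) / M_total
mass_contribution = 3 * 15.999 = 47.997 g/mol
pct = 100 * 47.997 / 123.554
pct = 38.84698189 %, rounded to 4 dp:

38.8470 %


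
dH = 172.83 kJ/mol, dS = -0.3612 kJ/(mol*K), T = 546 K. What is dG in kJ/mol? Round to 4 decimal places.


Gibbs: dG = dH - T*dS (consistent units, dS already in kJ/(mol*K)).
T*dS = 546 * -0.3612 = -197.2152
dG = 172.83 - (-197.2152)
dG = 370.0452 kJ/mol, rounded to 4 dp:

370.0452 kJ/mol


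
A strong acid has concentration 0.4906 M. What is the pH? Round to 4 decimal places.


A strong acid dissociates completely, so [H+] equals the given concentration.
pH = -log10([H+]) = -log10(0.4906)
pH = 0.30927246, rounded to 4 dp:

0.3093


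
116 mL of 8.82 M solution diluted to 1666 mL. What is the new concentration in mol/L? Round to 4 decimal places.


Dilution: M1*V1 = M2*V2, solve for M2.
M2 = M1*V1 / V2
M2 = 8.82 * 116 / 1666
M2 = 1023.12 / 1666
M2 = 0.61411765 mol/L, rounded to 4 dp:

0.6141 mol/L


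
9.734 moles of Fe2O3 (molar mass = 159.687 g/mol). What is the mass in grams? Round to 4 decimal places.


mass = n * M
mass = 9.734 * 159.687
mass = 1554.393258 g, rounded to 4 dp:

1554.3933 g


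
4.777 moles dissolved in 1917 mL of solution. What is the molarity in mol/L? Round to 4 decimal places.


Convert volume to liters: V_L = V_mL / 1000.
V_L = 1917 / 1000 = 1.917 L
M = n / V_L = 4.777 / 1.917
M = 2.49191445 mol/L, rounded to 4 dp:

2.4919 mol/L


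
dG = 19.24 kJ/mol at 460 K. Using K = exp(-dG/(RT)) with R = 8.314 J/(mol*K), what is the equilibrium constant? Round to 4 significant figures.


dG is in kJ/mol; multiply by 1000 to match R in J/(mol*K).
RT = 8.314 * 460 = 3824.44 J/mol
exponent = -dG*1000 / (RT) = -(19.24*1000) / 3824.44 = -5.0308019
K = exp(-5.0308019)
K = 0.0065335692, rounded to 4 significant figures:

0.006534


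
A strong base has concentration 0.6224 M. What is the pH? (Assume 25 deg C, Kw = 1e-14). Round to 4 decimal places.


A strong base dissociates completely, so [OH-] equals the given concentration.
pOH = -log10([OH-]) = -log10(0.6224) = 0.20593
pH = 14 - pOH = 14 - 0.20593
pH = 13.79407, rounded to 4 dp:

13.7941


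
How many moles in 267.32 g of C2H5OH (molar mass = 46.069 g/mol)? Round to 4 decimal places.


n = mass / M
n = 267.32 / 46.069
n = 5.80260045 mol, rounded to 4 dp:

5.8026 mol


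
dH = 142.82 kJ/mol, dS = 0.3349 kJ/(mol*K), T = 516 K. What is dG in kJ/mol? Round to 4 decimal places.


Gibbs: dG = dH - T*dS (consistent units, dS already in kJ/(mol*K)).
T*dS = 516 * 0.3349 = 172.8084
dG = 142.82 - (172.8084)
dG = -29.9884 kJ/mol, rounded to 4 dp:

-29.9884 kJ/mol


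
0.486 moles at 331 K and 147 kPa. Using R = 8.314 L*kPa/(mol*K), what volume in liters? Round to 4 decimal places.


PV = nRT, solve for V = nRT / P.
nRT = 0.486 * 8.314 * 331 = 1337.4399
V = 1337.4399 / 147
V = 9.09823061 L, rounded to 4 dp:

9.0982 L


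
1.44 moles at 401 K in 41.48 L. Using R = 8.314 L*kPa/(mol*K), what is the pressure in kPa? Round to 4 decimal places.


PV = nRT, solve for P = nRT / V.
nRT = 1.44 * 8.314 * 401 = 4800.8362
P = 4800.8362 / 41.48
P = 115.73857763 kPa, rounded to 4 dp:

115.7386 kPa


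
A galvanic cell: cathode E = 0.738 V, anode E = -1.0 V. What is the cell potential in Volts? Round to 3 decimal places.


Standard cell potential: E_cell = E_cathode - E_anode.
E_cell = 0.738 - (-1.0)
E_cell = 1.738 V, rounded to 3 dp:

1.738 V


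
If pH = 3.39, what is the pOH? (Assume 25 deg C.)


At 25 deg C, pH + pOH = 14.
pOH = 14 - pH = 14 - 3.39
pOH = 10.61:

10.61


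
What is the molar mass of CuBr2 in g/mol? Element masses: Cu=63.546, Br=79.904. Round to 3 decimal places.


M = sum(count * atomic_mass) over atoms.
M = 1*63.546 + 2*79.904
M = 63.546 + 159.808
M = 223.354 g/mol, rounded to 3 dp:

223.354 g/mol


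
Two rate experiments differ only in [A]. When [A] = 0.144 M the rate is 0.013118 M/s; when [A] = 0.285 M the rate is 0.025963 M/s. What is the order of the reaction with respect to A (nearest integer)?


Rate is proportional to [A]^n, so rate2/rate1 = ([A]2/[A]1)^n. Take logs to solve for n.
rate2/rate1 = 0.025963 / 0.013118 = 1.9792
[A]2/[A]1 = 0.285 / 0.144 = 1.9792
n = ln(1.9792) / ln(1.9792) = 1.0
Nearest integer order:

1


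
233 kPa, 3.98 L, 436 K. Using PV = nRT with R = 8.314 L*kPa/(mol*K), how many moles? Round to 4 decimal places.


PV = nRT, solve for n = PV / (RT).
PV = 233 * 3.98 = 927.34
RT = 8.314 * 436 = 3624.904
n = 927.34 / 3624.904
n = 0.25582471 mol, rounded to 4 dp:

0.2558 mol


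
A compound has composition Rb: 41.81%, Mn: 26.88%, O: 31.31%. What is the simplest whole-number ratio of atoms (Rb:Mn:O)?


Assume 100 g of compound, divide each mass% by atomic mass to get moles, then normalize by the smallest to get a raw atom ratio.
Moles per 100 g: Rb: 41.81/85.468 = 0.4892, Mn: 26.88/54.938 = 0.4893, O: 31.31/15.999 = 1.957
Raw ratio (divide by min = 0.4892): Rb: 1.0, Mn: 1.0, O: 4.0
Multiply by 1 to clear fractions: Rb: 1.0 ~= 1, Mn: 1.0 ~= 1, O: 4.0 ~= 4
Reduce by GCD to get the simplest whole-number ratio:

1:1:4


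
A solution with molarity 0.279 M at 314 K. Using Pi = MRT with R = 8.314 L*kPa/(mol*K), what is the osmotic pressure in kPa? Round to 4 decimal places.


Osmotic pressure (van't Hoff): Pi = M*R*T.
RT = 8.314 * 314 = 2610.596
Pi = 0.279 * 2610.596
Pi = 728.356284 kPa, rounded to 4 dp:

728.3563 kPa


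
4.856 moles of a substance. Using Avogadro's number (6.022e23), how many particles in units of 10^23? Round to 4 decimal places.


N = n * NA, then divide by 1e23 for the requested units.
N / 1e23 = n * 6.022
N / 1e23 = 4.856 * 6.022
N / 1e23 = 29.242832, rounded to 4 dp:

29.2428


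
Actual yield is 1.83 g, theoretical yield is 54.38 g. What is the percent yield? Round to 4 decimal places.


% yield = 100 * actual / theoretical
% yield = 100 * 1.83 / 54.38
% yield = 3.3652078 %, rounded to 4 dp:

3.3652 %


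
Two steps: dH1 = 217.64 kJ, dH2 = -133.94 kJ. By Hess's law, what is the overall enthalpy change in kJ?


Hess's law: enthalpy is a state function, so add the step enthalpies.
dH_total = dH1 + dH2 = 217.64 + (-133.94)
dH_total = 83.7 kJ:

83.70 kJ


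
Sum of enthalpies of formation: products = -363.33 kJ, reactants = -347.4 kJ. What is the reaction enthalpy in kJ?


dH_rxn = sum(dH_f products) - sum(dH_f reactants)
dH_rxn = -363.33 - (-347.4)
dH_rxn = -15.93 kJ:

-15.93 kJ


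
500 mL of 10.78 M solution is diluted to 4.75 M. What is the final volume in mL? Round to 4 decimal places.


Dilution: M1*V1 = M2*V2, solve for V2.
V2 = M1*V1 / M2
V2 = 10.78 * 500 / 4.75
V2 = 5390.0 / 4.75
V2 = 1134.73684211 mL, rounded to 4 dp:

1134.7368 mL


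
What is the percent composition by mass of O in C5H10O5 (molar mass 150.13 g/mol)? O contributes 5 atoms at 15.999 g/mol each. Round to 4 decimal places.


pct = 100 * (n_elem * M_elem) / M_total
mass_contribution = 5 * 15.999 = 79.995 g/mol
pct = 100 * 79.995 / 150.13
pct = 53.28382069 %, rounded to 4 dp:

53.2838 %


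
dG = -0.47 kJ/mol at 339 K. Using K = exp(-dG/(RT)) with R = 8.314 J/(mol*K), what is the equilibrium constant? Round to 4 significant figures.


dG is in kJ/mol; multiply by 1000 to match R in J/(mol*K).
RT = 8.314 * 339 = 2818.446 J/mol
exponent = -dG*1000 / (RT) = -(-0.47*1000) / 2818.446 = 0.16675856
K = exp(0.16675856)
K = 1.181469, rounded to 4 significant figures:

1.181


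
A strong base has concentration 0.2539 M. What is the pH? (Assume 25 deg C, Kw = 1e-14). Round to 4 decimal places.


A strong base dissociates completely, so [OH-] equals the given concentration.
pOH = -log10([OH-]) = -log10(0.2539) = 0.595337
pH = 14 - pOH = 14 - 0.595337
pH = 13.404663, rounded to 4 dp:

13.4047


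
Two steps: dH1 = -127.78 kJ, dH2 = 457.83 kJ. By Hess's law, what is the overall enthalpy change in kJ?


Hess's law: enthalpy is a state function, so add the step enthalpies.
dH_total = dH1 + dH2 = -127.78 + (457.83)
dH_total = 330.05 kJ:

330.05 kJ


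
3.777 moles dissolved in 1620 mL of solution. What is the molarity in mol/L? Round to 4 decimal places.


Convert volume to liters: V_L = V_mL / 1000.
V_L = 1620 / 1000 = 1.62 L
M = n / V_L = 3.777 / 1.62
M = 2.33148148 mol/L, rounded to 4 dp:

2.3315 mol/L


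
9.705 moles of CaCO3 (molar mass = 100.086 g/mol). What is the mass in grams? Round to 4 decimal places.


mass = n * M
mass = 9.705 * 100.086
mass = 971.33463 g, rounded to 4 dp:

971.3346 g


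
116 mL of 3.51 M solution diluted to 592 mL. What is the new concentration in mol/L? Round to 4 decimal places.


Dilution: M1*V1 = M2*V2, solve for M2.
M2 = M1*V1 / V2
M2 = 3.51 * 116 / 592
M2 = 407.16 / 592
M2 = 0.68777027 mol/L, rounded to 4 dp:

0.6878 mol/L


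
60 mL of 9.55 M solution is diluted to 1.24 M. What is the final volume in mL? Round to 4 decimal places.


Dilution: M1*V1 = M2*V2, solve for V2.
V2 = M1*V1 / M2
V2 = 9.55 * 60 / 1.24
V2 = 573.0 / 1.24
V2 = 462.09677419 mL, rounded to 4 dp:

462.0968 mL


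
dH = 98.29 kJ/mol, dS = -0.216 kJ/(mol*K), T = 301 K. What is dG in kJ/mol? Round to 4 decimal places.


Gibbs: dG = dH - T*dS (consistent units, dS already in kJ/(mol*K)).
T*dS = 301 * -0.216 = -65.016
dG = 98.29 - (-65.016)
dG = 163.306 kJ/mol, rounded to 4 dp:

163.3060 kJ/mol


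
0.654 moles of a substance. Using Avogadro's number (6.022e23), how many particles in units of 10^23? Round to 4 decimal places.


N = n * NA, then divide by 1e23 for the requested units.
N / 1e23 = n * 6.022
N / 1e23 = 0.654 * 6.022
N / 1e23 = 3.938388, rounded to 4 dp:

3.9384


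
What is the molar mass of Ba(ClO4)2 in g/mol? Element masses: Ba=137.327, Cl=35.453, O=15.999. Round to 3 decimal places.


M = sum(count * atomic_mass) over atoms.
M = 1*137.327 + 2*35.453 + 8*15.999
M = 137.327 + 70.906 + 127.992
M = 336.225 g/mol, rounded to 3 dp:

336.225 g/mol


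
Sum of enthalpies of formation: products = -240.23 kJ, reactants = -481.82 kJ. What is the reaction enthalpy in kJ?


dH_rxn = sum(dH_f products) - sum(dH_f reactants)
dH_rxn = -240.23 - (-481.82)
dH_rxn = 241.59 kJ:

241.59 kJ


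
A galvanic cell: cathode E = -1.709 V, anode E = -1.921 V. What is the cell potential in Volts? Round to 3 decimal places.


Standard cell potential: E_cell = E_cathode - E_anode.
E_cell = -1.709 - (-1.921)
E_cell = 0.212 V, rounded to 3 dp:

0.212 V


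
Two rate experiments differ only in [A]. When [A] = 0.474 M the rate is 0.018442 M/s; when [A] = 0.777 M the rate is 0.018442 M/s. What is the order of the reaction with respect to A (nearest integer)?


Rate is proportional to [A]^n, so rate2/rate1 = ([A]2/[A]1)^n. Take logs to solve for n.
rate2/rate1 = 0.018442 / 0.018442 = 1.0
[A]2/[A]1 = 0.777 / 0.474 = 1.6392
n = ln(1.0) / ln(1.6392) = 0.0
Nearest integer order:

0


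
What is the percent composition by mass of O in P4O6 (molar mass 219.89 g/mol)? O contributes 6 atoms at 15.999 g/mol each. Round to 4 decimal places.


pct = 100 * (n_elem * M_elem) / M_total
mass_contribution = 6 * 15.999 = 95.994 g/mol
pct = 100 * 95.994 / 219.89
pct = 43.6554641 %, rounded to 4 dp:

43.6555 %


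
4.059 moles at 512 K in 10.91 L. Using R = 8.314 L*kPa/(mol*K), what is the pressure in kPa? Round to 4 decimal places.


PV = nRT, solve for P = nRT / V.
nRT = 4.059 * 8.314 * 512 = 17278.2213
P = 17278.2213 / 10.91
P = 1583.70497709 kPa, rounded to 4 dp:

1583.7050 kPa


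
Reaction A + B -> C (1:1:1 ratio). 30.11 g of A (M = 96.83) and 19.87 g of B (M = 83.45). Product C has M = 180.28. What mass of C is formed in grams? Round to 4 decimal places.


Find moles of each reactant; the smaller value is the limiting reagent in a 1:1:1 reaction, so moles_C equals moles of the limiter.
n_A = mass_A / M_A = 30.11 / 96.83 = 0.310957 mol
n_B = mass_B / M_B = 19.87 / 83.45 = 0.238107 mol
Limiting reagent: B (smaller), n_limiting = 0.238107 mol
mass_C = n_limiting * M_C = 0.238107 * 180.28
mass_C = 42.92592996 g, rounded to 4 dp:

42.9259 g


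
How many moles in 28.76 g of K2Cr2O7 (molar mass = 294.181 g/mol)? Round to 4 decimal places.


n = mass / M
n = 28.76 / 294.181
n = 0.09776294 mol, rounded to 4 dp:

0.0978 mol


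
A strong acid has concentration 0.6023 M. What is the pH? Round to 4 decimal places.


A strong acid dissociates completely, so [H+] equals the given concentration.
pH = -log10([H+]) = -log10(0.6023)
pH = 0.22018714, rounded to 4 dp:

0.2202


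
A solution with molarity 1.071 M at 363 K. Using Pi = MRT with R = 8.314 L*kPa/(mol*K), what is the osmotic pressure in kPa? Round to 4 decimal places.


Osmotic pressure (van't Hoff): Pi = M*R*T.
RT = 8.314 * 363 = 3017.982
Pi = 1.071 * 3017.982
Pi = 3232.258722 kPa, rounded to 4 dp:

3232.2587 kPa


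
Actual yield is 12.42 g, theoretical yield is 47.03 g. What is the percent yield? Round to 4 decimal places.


% yield = 100 * actual / theoretical
% yield = 100 * 12.42 / 47.03
% yield = 26.40867531 %, rounded to 4 dp:

26.4087 %


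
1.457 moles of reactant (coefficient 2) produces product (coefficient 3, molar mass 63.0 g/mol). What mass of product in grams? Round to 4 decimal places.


Use the coefficient ratio to convert reactant moles to product moles, then multiply by the product's molar mass.
moles_P = moles_R * (coeff_P / coeff_R) = 1.457 * (3/2) = 2.1855
mass_P = moles_P * M_P = 2.1855 * 63.0
mass_P = 137.6865 g, rounded to 4 dp:

137.6865 g


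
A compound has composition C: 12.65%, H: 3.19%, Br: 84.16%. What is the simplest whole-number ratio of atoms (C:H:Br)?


Assume 100 g of compound, divide each mass% by atomic mass to get moles, then normalize by the smallest to get a raw atom ratio.
Moles per 100 g: C: 12.65/12.011 = 1.0532, H: 3.19/1.008 = 3.1647, Br: 84.16/79.904 = 1.0533
Raw ratio (divide by min = 1.0532): C: 1.0, H: 3.005, Br: 1.0
Multiply by 1 to clear fractions: C: 1.0 ~= 1, H: 3.005 ~= 3, Br: 1.0 ~= 1
Reduce by GCD to get the simplest whole-number ratio:

1:3:1


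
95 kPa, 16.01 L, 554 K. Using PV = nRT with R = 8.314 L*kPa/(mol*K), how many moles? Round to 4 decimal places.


PV = nRT, solve for n = PV / (RT).
PV = 95 * 16.01 = 1520.95
RT = 8.314 * 554 = 4605.956
n = 1520.95 / 4605.956
n = 0.33021375 mol, rounded to 4 dp:

0.3302 mol


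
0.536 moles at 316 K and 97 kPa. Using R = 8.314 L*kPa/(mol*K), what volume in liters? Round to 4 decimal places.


PV = nRT, solve for V = nRT / P.
nRT = 0.536 * 8.314 * 316 = 1408.1921
V = 1408.1921 / 97
V = 14.51744433 L, rounded to 4 dp:

14.5174 L


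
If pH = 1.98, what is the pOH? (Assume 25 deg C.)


At 25 deg C, pH + pOH = 14.
pOH = 14 - pH = 14 - 1.98
pOH = 12.02:

12.02


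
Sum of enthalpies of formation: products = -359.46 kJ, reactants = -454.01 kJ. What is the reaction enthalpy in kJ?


dH_rxn = sum(dH_f products) - sum(dH_f reactants)
dH_rxn = -359.46 - (-454.01)
dH_rxn = 94.55 kJ:

94.55 kJ


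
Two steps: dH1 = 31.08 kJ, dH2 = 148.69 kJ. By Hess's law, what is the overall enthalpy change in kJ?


Hess's law: enthalpy is a state function, so add the step enthalpies.
dH_total = dH1 + dH2 = 31.08 + (148.69)
dH_total = 179.77 kJ:

179.77 kJ


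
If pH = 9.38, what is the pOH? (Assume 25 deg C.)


At 25 deg C, pH + pOH = 14.
pOH = 14 - pH = 14 - 9.38
pOH = 4.62:

4.62


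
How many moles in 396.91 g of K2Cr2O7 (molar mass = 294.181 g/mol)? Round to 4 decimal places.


n = mass / M
n = 396.91 / 294.181
n = 1.34920338 mol, rounded to 4 dp:

1.3492 mol


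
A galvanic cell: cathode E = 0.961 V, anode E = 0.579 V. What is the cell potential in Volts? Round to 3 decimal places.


Standard cell potential: E_cell = E_cathode - E_anode.
E_cell = 0.961 - (0.579)
E_cell = 0.382 V, rounded to 3 dp:

0.382 V


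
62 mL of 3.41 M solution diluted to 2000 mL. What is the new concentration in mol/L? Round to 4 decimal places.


Dilution: M1*V1 = M2*V2, solve for M2.
M2 = M1*V1 / V2
M2 = 3.41 * 62 / 2000
M2 = 211.42 / 2000
M2 = 0.10571 mol/L, rounded to 4 dp:

0.1057 mol/L


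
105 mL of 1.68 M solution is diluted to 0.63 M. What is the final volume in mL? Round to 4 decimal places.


Dilution: M1*V1 = M2*V2, solve for V2.
V2 = M1*V1 / M2
V2 = 1.68 * 105 / 0.63
V2 = 176.4 / 0.63
V2 = 280.0 mL, rounded to 4 dp:

280.0000 mL


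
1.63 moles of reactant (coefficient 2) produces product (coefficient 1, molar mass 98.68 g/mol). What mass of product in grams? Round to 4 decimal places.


Use the coefficient ratio to convert reactant moles to product moles, then multiply by the product's molar mass.
moles_P = moles_R * (coeff_P / coeff_R) = 1.63 * (1/2) = 0.815
mass_P = moles_P * M_P = 0.815 * 98.68
mass_P = 80.4242 g, rounded to 4 dp:

80.4242 g


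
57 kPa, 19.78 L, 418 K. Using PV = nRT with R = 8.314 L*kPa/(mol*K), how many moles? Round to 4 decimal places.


PV = nRT, solve for n = PV / (RT).
PV = 57 * 19.78 = 1127.46
RT = 8.314 * 418 = 3475.252
n = 1127.46 / 3475.252
n = 0.32442539 mol, rounded to 4 dp:

0.3244 mol


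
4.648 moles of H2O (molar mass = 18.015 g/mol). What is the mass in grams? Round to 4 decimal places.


mass = n * M
mass = 4.648 * 18.015
mass = 83.73372 g, rounded to 4 dp:

83.7337 g


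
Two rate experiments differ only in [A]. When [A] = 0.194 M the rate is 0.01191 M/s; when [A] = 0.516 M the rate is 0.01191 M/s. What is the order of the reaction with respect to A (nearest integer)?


Rate is proportional to [A]^n, so rate2/rate1 = ([A]2/[A]1)^n. Take logs to solve for n.
rate2/rate1 = 0.01191 / 0.01191 = 1.0
[A]2/[A]1 = 0.516 / 0.194 = 2.6598
n = ln(1.0) / ln(2.6598) = 0.0
Nearest integer order:

0


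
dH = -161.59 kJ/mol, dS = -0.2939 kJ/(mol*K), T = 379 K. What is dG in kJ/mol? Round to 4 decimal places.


Gibbs: dG = dH - T*dS (consistent units, dS already in kJ/(mol*K)).
T*dS = 379 * -0.2939 = -111.3881
dG = -161.59 - (-111.3881)
dG = -50.2019 kJ/mol, rounded to 4 dp:

-50.2019 kJ/mol


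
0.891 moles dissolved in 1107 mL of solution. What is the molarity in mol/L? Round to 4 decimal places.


Convert volume to liters: V_L = V_mL / 1000.
V_L = 1107 / 1000 = 1.107 L
M = n / V_L = 0.891 / 1.107
M = 0.80487805 mol/L, rounded to 4 dp:

0.8049 mol/L


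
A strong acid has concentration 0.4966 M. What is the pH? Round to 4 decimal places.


A strong acid dissociates completely, so [H+] equals the given concentration.
pH = -log10([H+]) = -log10(0.4966)
pH = 0.30399328, rounded to 4 dp:

0.3040


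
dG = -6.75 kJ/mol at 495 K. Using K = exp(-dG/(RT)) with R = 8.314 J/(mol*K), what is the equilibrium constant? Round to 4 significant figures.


dG is in kJ/mol; multiply by 1000 to match R in J/(mol*K).
RT = 8.314 * 495 = 4115.43 J/mol
exponent = -dG*1000 / (RT) = -(-6.75*1000) / 4115.43 = 1.64016883
K = exp(1.64016883)
K = 5.1560399, rounded to 4 significant figures:

5.156


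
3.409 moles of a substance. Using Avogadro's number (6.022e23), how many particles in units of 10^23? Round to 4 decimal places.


N = n * NA, then divide by 1e23 for the requested units.
N / 1e23 = n * 6.022
N / 1e23 = 3.409 * 6.022
N / 1e23 = 20.528998, rounded to 4 dp:

20.5290


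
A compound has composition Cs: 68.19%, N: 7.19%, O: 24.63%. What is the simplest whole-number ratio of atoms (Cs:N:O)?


Assume 100 g of compound, divide each mass% by atomic mass to get moles, then normalize by the smallest to get a raw atom ratio.
Moles per 100 g: Cs: 68.19/132.905 = 0.5131, N: 7.19/14.007 = 0.5133, O: 24.63/15.999 = 1.5395
Raw ratio (divide by min = 0.5131): Cs: 1.0, N: 1.0, O: 3.0
Multiply by 1 to clear fractions: Cs: 1.0 ~= 1, N: 1.0 ~= 1, O: 3.0 ~= 3
Reduce by GCD to get the simplest whole-number ratio:

1:1:3


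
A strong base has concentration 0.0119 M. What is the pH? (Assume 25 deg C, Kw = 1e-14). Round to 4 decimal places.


A strong base dissociates completely, so [OH-] equals the given concentration.
pOH = -log10([OH-]) = -log10(0.0119) = 1.924453
pH = 14 - pOH = 14 - 1.924453
pH = 12.075547, rounded to 4 dp:

12.0755


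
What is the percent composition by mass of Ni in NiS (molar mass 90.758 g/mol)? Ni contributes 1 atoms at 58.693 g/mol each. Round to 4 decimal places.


pct = 100 * (n_elem * M_elem) / M_total
mass_contribution = 1 * 58.693 = 58.693 g/mol
pct = 100 * 58.693 / 90.758
pct = 64.66978118 %, rounded to 4 dp:

64.6698 %


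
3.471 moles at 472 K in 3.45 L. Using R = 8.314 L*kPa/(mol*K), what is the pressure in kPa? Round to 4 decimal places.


PV = nRT, solve for P = nRT / V.
nRT = 3.471 * 8.314 * 472 = 13620.926
P = 13620.926 / 3.45
P = 3948.09449275 kPa, rounded to 4 dp:

3948.0945 kPa


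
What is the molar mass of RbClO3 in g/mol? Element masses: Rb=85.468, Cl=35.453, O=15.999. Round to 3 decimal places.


M = sum(count * atomic_mass) over atoms.
M = 1*85.468 + 1*35.453 + 3*15.999
M = 85.468 + 35.453 + 47.997
M = 168.918 g/mol, rounded to 3 dp:

168.918 g/mol


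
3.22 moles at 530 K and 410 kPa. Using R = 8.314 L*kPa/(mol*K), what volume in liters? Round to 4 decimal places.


PV = nRT, solve for V = nRT / P.
nRT = 3.22 * 8.314 * 530 = 14188.6724
V = 14188.6724 / 410
V = 34.60651805 L, rounded to 4 dp:

34.6065 L


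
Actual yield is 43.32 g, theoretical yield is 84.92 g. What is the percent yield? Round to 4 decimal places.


% yield = 100 * actual / theoretical
% yield = 100 * 43.32 / 84.92
% yield = 51.01271785 %, rounded to 4 dp:

51.0127 %


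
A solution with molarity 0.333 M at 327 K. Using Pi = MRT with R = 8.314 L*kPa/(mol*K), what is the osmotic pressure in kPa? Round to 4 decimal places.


Osmotic pressure (van't Hoff): Pi = M*R*T.
RT = 8.314 * 327 = 2718.678
Pi = 0.333 * 2718.678
Pi = 905.319774 kPa, rounded to 4 dp:

905.3198 kPa


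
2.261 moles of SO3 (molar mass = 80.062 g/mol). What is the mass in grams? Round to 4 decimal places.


mass = n * M
mass = 2.261 * 80.062
mass = 181.020182 g, rounded to 4 dp:

181.0202 g


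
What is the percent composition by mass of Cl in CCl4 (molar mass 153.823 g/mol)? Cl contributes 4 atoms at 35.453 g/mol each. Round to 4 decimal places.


pct = 100 * (n_elem * M_elem) / M_total
mass_contribution = 4 * 35.453 = 141.812 g/mol
pct = 100 * 141.812 / 153.823
pct = 92.19167485 %, rounded to 4 dp:

92.1917 %


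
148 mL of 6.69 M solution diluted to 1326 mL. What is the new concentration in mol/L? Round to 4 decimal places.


Dilution: M1*V1 = M2*V2, solve for M2.
M2 = M1*V1 / V2
M2 = 6.69 * 148 / 1326
M2 = 990.12 / 1326
M2 = 0.74669683 mol/L, rounded to 4 dp:

0.7467 mol/L


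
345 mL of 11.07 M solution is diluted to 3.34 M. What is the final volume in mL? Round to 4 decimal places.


Dilution: M1*V1 = M2*V2, solve for V2.
V2 = M1*V1 / M2
V2 = 11.07 * 345 / 3.34
V2 = 3819.15 / 3.34
V2 = 1143.45808383 mL, rounded to 4 dp:

1143.4581 mL


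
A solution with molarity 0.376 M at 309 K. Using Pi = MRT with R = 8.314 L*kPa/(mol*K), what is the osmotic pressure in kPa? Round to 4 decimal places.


Osmotic pressure (van't Hoff): Pi = M*R*T.
RT = 8.314 * 309 = 2569.026
Pi = 0.376 * 2569.026
Pi = 965.953776 kPa, rounded to 4 dp:

965.9538 kPa


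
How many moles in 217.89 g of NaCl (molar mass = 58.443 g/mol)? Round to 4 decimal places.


n = mass / M
n = 217.89 / 58.443
n = 3.72824804 mol, rounded to 4 dp:

3.7282 mol


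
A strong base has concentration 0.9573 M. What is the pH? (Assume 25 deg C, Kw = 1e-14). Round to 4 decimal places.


A strong base dissociates completely, so [OH-] equals the given concentration.
pOH = -log10([OH-]) = -log10(0.9573) = 0.018952
pH = 14 - pOH = 14 - 0.018952
pH = 13.981048, rounded to 4 dp:

13.9810


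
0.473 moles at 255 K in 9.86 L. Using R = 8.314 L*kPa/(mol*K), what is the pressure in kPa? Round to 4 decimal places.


PV = nRT, solve for P = nRT / V.
nRT = 0.473 * 8.314 * 255 = 1002.7931
P = 1002.7931 / 9.86
P = 101.70315416 kPa, rounded to 4 dp:

101.7032 kPa


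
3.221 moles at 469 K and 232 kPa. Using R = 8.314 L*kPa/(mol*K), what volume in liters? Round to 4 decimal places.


PV = nRT, solve for V = nRT / P.
nRT = 3.221 * 8.314 * 469 = 12559.5358
V = 12559.5358 / 232
V = 54.13593017 L, rounded to 4 dp:

54.1359 L


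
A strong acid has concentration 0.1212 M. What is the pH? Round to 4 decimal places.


A strong acid dissociates completely, so [H+] equals the given concentration.
pH = -log10([H+]) = -log10(0.1212)
pH = 0.91649738, rounded to 4 dp:

0.9165


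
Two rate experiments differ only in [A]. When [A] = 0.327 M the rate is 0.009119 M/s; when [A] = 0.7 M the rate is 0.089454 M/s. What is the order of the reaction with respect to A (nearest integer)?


Rate is proportional to [A]^n, so rate2/rate1 = ([A]2/[A]1)^n. Take logs to solve for n.
rate2/rate1 = 0.089454 / 0.009119 = 9.8096
[A]2/[A]1 = 0.7 / 0.327 = 2.1407
n = ln(9.8096) / ln(2.1407) = 3.0
Nearest integer order:

3


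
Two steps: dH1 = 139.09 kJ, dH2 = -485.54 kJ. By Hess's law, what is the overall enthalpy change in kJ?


Hess's law: enthalpy is a state function, so add the step enthalpies.
dH_total = dH1 + dH2 = 139.09 + (-485.54)
dH_total = -346.45 kJ:

-346.45 kJ


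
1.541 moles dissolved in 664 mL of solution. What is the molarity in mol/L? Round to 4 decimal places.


Convert volume to liters: V_L = V_mL / 1000.
V_L = 664 / 1000 = 0.664 L
M = n / V_L = 1.541 / 0.664
M = 2.32078313 mol/L, rounded to 4 dp:

2.3208 mol/L


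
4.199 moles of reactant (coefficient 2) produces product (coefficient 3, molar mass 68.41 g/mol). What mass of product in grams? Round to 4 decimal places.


Use the coefficient ratio to convert reactant moles to product moles, then multiply by the product's molar mass.
moles_P = moles_R * (coeff_P / coeff_R) = 4.199 * (3/2) = 6.2985
mass_P = moles_P * M_P = 6.2985 * 68.41
mass_P = 430.880385 g, rounded to 4 dp:

430.8804 g


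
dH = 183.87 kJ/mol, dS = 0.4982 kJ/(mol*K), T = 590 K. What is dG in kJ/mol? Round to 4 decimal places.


Gibbs: dG = dH - T*dS (consistent units, dS already in kJ/(mol*K)).
T*dS = 590 * 0.4982 = 293.938
dG = 183.87 - (293.938)
dG = -110.068 kJ/mol, rounded to 4 dp:

-110.0680 kJ/mol


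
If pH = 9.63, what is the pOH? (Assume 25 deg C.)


At 25 deg C, pH + pOH = 14.
pOH = 14 - pH = 14 - 9.63
pOH = 4.37:

4.37


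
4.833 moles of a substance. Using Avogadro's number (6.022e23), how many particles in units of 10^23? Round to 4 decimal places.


N = n * NA, then divide by 1e23 for the requested units.
N / 1e23 = n * 6.022
N / 1e23 = 4.833 * 6.022
N / 1e23 = 29.104326, rounded to 4 dp:

29.1043


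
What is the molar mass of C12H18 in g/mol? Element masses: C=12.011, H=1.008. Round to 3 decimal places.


M = sum(count * atomic_mass) over atoms.
M = 12*12.011 + 18*1.008
M = 144.132 + 18.144
M = 162.276 g/mol, rounded to 3 dp:

162.276 g/mol


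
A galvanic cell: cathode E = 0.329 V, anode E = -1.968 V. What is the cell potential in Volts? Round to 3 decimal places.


Standard cell potential: E_cell = E_cathode - E_anode.
E_cell = 0.329 - (-1.968)
E_cell = 2.297 V, rounded to 3 dp:

2.297 V


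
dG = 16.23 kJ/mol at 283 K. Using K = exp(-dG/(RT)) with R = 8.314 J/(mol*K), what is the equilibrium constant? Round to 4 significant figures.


dG is in kJ/mol; multiply by 1000 to match R in J/(mol*K).
RT = 8.314 * 283 = 2352.862 J/mol
exponent = -dG*1000 / (RT) = -(16.23*1000) / 2352.862 = -6.89798212
K = exp(-6.89798212)
K = 0.0010098211, rounded to 4 significant figures:

0.001010


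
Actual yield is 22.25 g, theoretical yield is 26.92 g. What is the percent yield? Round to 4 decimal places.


% yield = 100 * actual / theoretical
% yield = 100 * 22.25 / 26.92
% yield = 82.65230312 %, rounded to 4 dp:

82.6523 %


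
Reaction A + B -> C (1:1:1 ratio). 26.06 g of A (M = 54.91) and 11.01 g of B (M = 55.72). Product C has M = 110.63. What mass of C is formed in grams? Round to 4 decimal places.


Find moles of each reactant; the smaller value is the limiting reagent in a 1:1:1 reaction, so moles_C equals moles of the limiter.
n_A = mass_A / M_A = 26.06 / 54.91 = 0.474595 mol
n_B = mass_B / M_B = 11.01 / 55.72 = 0.197595 mol
Limiting reagent: B (smaller), n_limiting = 0.197595 mol
mass_C = n_limiting * M_C = 0.197595 * 110.63
mass_C = 21.85993485 g, rounded to 4 dp:

21.8599 g


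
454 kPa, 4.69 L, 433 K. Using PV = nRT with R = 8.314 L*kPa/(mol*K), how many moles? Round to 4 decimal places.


PV = nRT, solve for n = PV / (RT).
PV = 454 * 4.69 = 2129.26
RT = 8.314 * 433 = 3599.962
n = 2129.26 / 3599.962
n = 0.59146735 mol, rounded to 4 dp:

0.5915 mol


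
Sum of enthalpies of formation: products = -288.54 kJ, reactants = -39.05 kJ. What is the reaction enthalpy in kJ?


dH_rxn = sum(dH_f products) - sum(dH_f reactants)
dH_rxn = -288.54 - (-39.05)
dH_rxn = -249.49 kJ:

-249.49 kJ


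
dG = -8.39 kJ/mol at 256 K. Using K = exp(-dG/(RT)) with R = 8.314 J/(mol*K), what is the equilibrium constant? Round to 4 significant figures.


dG is in kJ/mol; multiply by 1000 to match R in J/(mol*K).
RT = 8.314 * 256 = 2128.384 J/mol
exponent = -dG*1000 / (RT) = -(-8.39*1000) / 2128.384 = 3.94195784
K = exp(3.94195784)
K = 51.519369, rounded to 4 significant figures:

51.52


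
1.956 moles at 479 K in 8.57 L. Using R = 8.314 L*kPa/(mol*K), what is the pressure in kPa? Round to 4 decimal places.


PV = nRT, solve for P = nRT / V.
nRT = 1.956 * 8.314 * 479 = 7789.5861
P = 7789.5861 / 8.57
P = 908.93653442 kPa, rounded to 4 dp:

908.9365 kPa


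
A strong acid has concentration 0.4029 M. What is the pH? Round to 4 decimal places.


A strong acid dissociates completely, so [H+] equals the given concentration.
pH = -log10([H+]) = -log10(0.4029)
pH = 0.39480273, rounded to 4 dp:

0.3948


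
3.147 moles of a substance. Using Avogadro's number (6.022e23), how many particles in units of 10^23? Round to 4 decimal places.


N = n * NA, then divide by 1e23 for the requested units.
N / 1e23 = n * 6.022
N / 1e23 = 3.147 * 6.022
N / 1e23 = 18.951234, rounded to 4 dp:

18.9512


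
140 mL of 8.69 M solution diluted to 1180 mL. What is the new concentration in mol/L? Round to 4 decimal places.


Dilution: M1*V1 = M2*V2, solve for M2.
M2 = M1*V1 / V2
M2 = 8.69 * 140 / 1180
M2 = 1216.6 / 1180
M2 = 1.03101695 mol/L, rounded to 4 dp:

1.0310 mol/L


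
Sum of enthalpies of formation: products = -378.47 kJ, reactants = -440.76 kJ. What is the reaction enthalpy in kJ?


dH_rxn = sum(dH_f products) - sum(dH_f reactants)
dH_rxn = -378.47 - (-440.76)
dH_rxn = 62.29 kJ:

62.29 kJ


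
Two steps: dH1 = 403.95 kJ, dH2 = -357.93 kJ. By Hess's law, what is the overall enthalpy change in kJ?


Hess's law: enthalpy is a state function, so add the step enthalpies.
dH_total = dH1 + dH2 = 403.95 + (-357.93)
dH_total = 46.02 kJ:

46.02 kJ


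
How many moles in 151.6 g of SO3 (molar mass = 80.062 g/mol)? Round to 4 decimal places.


n = mass / M
n = 151.6 / 80.062
n = 1.89353251 mol, rounded to 4 dp:

1.8935 mol


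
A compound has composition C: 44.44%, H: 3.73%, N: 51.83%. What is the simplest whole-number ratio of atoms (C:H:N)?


Assume 100 g of compound, divide each mass% by atomic mass to get moles, then normalize by the smallest to get a raw atom ratio.
Moles per 100 g: C: 44.44/12.011 = 3.6999, H: 3.73/1.008 = 3.7004, N: 51.83/14.007 = 3.7003
Raw ratio (divide by min = 3.6999): C: 1.0, H: 1.0, N: 1.0
Multiply by 1 to clear fractions: C: 1.0 ~= 1, H: 1.0 ~= 1, N: 1.0 ~= 1
Reduce by GCD to get the simplest whole-number ratio:

1:1:1


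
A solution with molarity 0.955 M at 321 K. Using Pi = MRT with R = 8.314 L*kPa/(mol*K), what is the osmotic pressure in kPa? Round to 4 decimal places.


Osmotic pressure (van't Hoff): Pi = M*R*T.
RT = 8.314 * 321 = 2668.794
Pi = 0.955 * 2668.794
Pi = 2548.69827 kPa, rounded to 4 dp:

2548.6983 kPa


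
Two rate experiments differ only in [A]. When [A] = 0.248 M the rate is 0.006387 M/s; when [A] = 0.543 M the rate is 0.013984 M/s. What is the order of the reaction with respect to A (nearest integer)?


Rate is proportional to [A]^n, so rate2/rate1 = ([A]2/[A]1)^n. Take logs to solve for n.
rate2/rate1 = 0.013984 / 0.006387 = 2.1894
[A]2/[A]1 = 0.543 / 0.248 = 2.1895
n = ln(2.1894) / ln(2.1895) = 1.0
Nearest integer order:

1


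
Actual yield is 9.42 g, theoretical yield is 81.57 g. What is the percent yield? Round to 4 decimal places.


% yield = 100 * actual / theoretical
% yield = 100 * 9.42 / 81.57
% yield = 11.54836337 %, rounded to 4 dp:

11.5484 %


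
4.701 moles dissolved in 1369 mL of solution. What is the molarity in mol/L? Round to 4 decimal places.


Convert volume to liters: V_L = V_mL / 1000.
V_L = 1369 / 1000 = 1.369 L
M = n / V_L = 4.701 / 1.369
M = 3.43389335 mol/L, rounded to 4 dp:

3.4339 mol/L


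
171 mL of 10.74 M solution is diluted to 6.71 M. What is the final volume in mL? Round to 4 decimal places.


Dilution: M1*V1 = M2*V2, solve for V2.
V2 = M1*V1 / M2
V2 = 10.74 * 171 / 6.71
V2 = 1836.54 / 6.71
V2 = 273.70193741 mL, rounded to 4 dp:

273.7019 mL


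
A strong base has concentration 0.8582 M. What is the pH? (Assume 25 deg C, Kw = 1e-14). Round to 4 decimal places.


A strong base dissociates completely, so [OH-] equals the given concentration.
pOH = -log10([OH-]) = -log10(0.8582) = 0.066411
pH = 14 - pOH = 14 - 0.066411
pH = 13.933589, rounded to 4 dp:

13.9336


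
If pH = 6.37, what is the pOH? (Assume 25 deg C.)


At 25 deg C, pH + pOH = 14.
pOH = 14 - pH = 14 - 6.37
pOH = 7.63:

7.63


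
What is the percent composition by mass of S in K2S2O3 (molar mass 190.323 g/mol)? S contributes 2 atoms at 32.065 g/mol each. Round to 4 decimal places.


pct = 100 * (n_elem * M_elem) / M_total
mass_contribution = 2 * 32.065 = 64.13 g/mol
pct = 100 * 64.13 / 190.323
pct = 33.69534948 %, rounded to 4 dp:

33.6953 %


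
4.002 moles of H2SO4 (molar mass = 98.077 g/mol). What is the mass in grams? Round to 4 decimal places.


mass = n * M
mass = 4.002 * 98.077
mass = 392.504154 g, rounded to 4 dp:

392.5042 g


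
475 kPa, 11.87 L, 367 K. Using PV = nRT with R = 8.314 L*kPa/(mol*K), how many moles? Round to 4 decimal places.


PV = nRT, solve for n = PV / (RT).
PV = 475 * 11.87 = 5638.25
RT = 8.314 * 367 = 3051.238
n = 5638.25 / 3051.238
n = 1.84785651 mol, rounded to 4 dp:

1.8479 mol


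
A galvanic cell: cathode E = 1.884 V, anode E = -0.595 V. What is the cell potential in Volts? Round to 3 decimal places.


Standard cell potential: E_cell = E_cathode - E_anode.
E_cell = 1.884 - (-0.595)
E_cell = 2.479 V, rounded to 3 dp:

2.479 V


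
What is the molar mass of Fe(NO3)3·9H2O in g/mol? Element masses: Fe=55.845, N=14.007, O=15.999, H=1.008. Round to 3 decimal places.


M = sum(count * atomic_mass) over atoms.
M = 1*55.845 + 3*14.007 + 18*15.999 + 18*1.008
M = 55.845 + 42.021 + 287.982 + 18.144
M = 403.992 g/mol, rounded to 3 dp:

403.992 g/mol


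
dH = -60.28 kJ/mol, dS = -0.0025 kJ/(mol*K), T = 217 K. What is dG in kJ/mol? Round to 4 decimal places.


Gibbs: dG = dH - T*dS (consistent units, dS already in kJ/(mol*K)).
T*dS = 217 * -0.0025 = -0.5425
dG = -60.28 - (-0.5425)
dG = -59.7375 kJ/mol, rounded to 4 dp:

-59.7375 kJ/mol
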